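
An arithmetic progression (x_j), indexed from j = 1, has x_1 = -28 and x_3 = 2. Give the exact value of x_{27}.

362

Common difference d = (2 - (-28)) / (3 - 1) = 15.
x_j = -28 + (j - 1)·15.
x_{27} = -28 + 26·15 = 362.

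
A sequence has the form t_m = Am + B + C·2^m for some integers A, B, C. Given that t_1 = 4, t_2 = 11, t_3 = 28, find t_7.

Write the equations: A + B + 2C = 4; 2A + B + 4C = 11; 3A + B + 8C = 28.
Subtracting the first from the second: A + 2C = 7.
Subtracting the second from the third: A + 4C = 17.
Solving: C = 5, A = -3, then B = -3.
Therefore t_7 = -21 + (-3) + 5·128 = 616.

616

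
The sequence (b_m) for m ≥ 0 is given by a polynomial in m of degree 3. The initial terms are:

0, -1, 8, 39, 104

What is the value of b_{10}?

1st diffs: -1, 9, 31, 65.
2nd diffs: 10, 22, 34.
3rd diffs: 12, 12 (constant).
Newton forward-difference form: b_m = (-1)·C(m,1) + 10·C(m,2) + 12·C(m,3).
At m = 10: m = 10, so b_{10} = -10 + 450 + 1440 = 1880.

1880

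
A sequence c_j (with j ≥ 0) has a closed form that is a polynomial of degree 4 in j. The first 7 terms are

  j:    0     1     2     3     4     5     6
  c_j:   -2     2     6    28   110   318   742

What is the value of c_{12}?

1st diffs: 4, 4, 22, 82, 208, 424.
2nd diffs: 0, 18, 60, 126, 216.
3rd diffs: 18, 42, 66, 90.
4th diffs: 24, 24, 24 (constant).
Newton forward-difference form: c_j = -2 + 4·C(j,1) + 18·C(j,3) + 24·C(j,4).
At j = 12: j = 12, so c_{12} = -2 + 48 + 3960 + 11880 = 15886.

15886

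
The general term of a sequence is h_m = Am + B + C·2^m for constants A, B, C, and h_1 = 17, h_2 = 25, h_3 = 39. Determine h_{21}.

6291507

At m = 1, 2, 3: A + B + 2C = 17; 2A + B + 4C = 25; 3A + B + 8C = 39.
Subtracting the first from the second: A + 2C = 8.
Subtracting the second from the third: A + 4C = 14.
Solving: C = 3, A = 2, then B = 9.
So h_m = 2·m + 9 + 3·2^m; at m=21 this is 6291507.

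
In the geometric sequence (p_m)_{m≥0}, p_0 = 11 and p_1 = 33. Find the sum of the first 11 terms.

Common ratio r = 3.
p_m = 11·3^(m-0).
S = 11·(3^11 - 1)/(3 - 1) = 11·(177147 - 1)/(2) = 974303.

974303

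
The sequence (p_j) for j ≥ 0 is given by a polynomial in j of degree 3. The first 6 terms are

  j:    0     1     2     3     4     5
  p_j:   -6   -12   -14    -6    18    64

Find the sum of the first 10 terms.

1st diffs: -6, -2, 8, 24, 46.
2nd diffs: 4, 10, 16, 22.
3rd diffs: 6, 6, 6 (constant).
Newton forward-difference form: p_j = -6 + (-6)·C(j,1) + 4·C(j,2) + 6·C(j,3).
Continuing: 138, 246, 394, 588.
Summing j = 0..9 (10 terms) gives 1410.

1410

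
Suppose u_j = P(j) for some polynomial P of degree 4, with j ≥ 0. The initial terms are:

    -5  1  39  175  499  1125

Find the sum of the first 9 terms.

14199

1st diffs: 6, 38, 136, 324, 626.
2nd diffs: 32, 98, 188, 302.
3rd diffs: 66, 90, 114.
4th diffs: 24, 24 (constant).
Newton forward-difference form: u_j = -5 + 6·C(j,1) + 32·C(j,2) + 66·C(j,3) + 24·C(j,4).
Continuing: 2191, 3859, 6315.
Summing j = 0..8 (9 terms) gives 14199.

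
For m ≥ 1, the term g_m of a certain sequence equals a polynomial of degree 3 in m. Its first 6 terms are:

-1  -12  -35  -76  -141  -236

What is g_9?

-761

1st diffs: -11, -23, -41, -65, -95.
2nd diffs: -12, -18, -24, -30.
3rd diffs: -6, -6, -6 (constant).
So g_m = -m^3 - 4m + 4.
Evaluating at m = 9 gives g_9 = -761.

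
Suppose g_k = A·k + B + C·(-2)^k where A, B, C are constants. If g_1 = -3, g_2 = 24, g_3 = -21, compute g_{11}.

-8157

Plug in k = 1, 2, 3: A + B - 2C = -3; 2A + B + 4C = 24; 3A + B - 8C = -21.
Subtracting the first from the second: A + 6C = 27.
Subtracting the second from the third: A - 12C = -45.
Solving: C = 4, A = 3, then B = 2.
So g_k = 3·k + 2 + 4·(-2)^k; at k=11 this is -8157.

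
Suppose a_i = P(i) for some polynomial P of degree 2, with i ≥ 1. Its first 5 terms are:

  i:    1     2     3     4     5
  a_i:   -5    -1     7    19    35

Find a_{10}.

175

1st diffs: 4, 8, 12, 16.
2nd diffs: 4, 4, 4 (constant).
Newton forward-difference form: a_i = -5 + 4·C(i-1,1) + 4·C(i-1,2).
At i = 10: i-1 = 9, so a_{10} = -5 + 36 + 144 = 175.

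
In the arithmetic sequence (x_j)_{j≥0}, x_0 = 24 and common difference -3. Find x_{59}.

x_j = 24 + (j - 0)·(-3).
x_{59} = 24 + 59·(-3) = -153.

-153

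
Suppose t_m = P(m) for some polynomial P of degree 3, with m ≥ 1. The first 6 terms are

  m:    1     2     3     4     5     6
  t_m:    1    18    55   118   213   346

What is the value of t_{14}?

3498

1st diffs: 17, 37, 63, 95, 133.
2nd diffs: 20, 26, 32, 38.
3rd diffs: 6, 6, 6 (constant).
So t_m = m^3 + 4m^2 - 2m - 2.
Evaluating at m = 14 gives t_{14} = 3498.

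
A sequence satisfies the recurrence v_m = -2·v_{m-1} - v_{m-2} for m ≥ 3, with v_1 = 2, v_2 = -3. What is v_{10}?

v_3 = 4  v_4 = -5  v_5 = 6  v_6 = -7  v_7 = 8  v_8 = -9  v_9 = 10  v_{10} = -11.
(Characteristic roots are -1 and -1.)

-11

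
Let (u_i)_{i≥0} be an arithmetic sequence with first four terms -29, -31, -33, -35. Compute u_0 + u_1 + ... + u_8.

-333

Common difference d = -2.
u_i = -29 + (i - 0)·(-2).
u_8 = -45; S = 9·(-29 + (-45))/2 = -333.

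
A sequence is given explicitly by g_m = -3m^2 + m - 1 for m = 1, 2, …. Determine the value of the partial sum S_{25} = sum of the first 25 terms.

-16275

Over m = 1..25: Σm = 325, Σm² = 5525.
Total = (-3)·5525 + (1)·325 + (-1)·25 = -16275.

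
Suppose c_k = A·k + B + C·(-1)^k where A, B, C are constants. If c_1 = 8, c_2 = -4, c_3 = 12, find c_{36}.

The three given values yield: A + B - C = 8; 2A + B + C = -4; 3A + B - C = 12.
Subtracting the first from the second: A + 2C = -12.
Subtracting the second from the third: A - 2C = 16.
Solving: C = -7, A = 2, then B = -1.
Hence c_{36} = 2·36 + (-1) + (-7)·1 = 64.

64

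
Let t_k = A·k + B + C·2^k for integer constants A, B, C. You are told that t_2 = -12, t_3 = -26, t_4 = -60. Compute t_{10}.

-5064

The three given values yield: 2A + B + 4C = -12; 3A + B + 8C = -26; 4A + B + 16C = -60.
Subtracting the first from the second: A + 4C = -14.
Subtracting the second from the third: A + 8C = -34.
Solving: C = -5, A = 6, then B = -4.
Hence t_{10} = 6·10 + (-4) + (-5)·1024 = -5064.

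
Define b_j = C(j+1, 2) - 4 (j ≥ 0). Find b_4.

C(5, 2) = 10, so b_4 = 6.

6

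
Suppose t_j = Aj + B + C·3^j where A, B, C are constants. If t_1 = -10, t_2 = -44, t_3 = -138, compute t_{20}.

At j = 1, 2, 3: A + B + 3C = -10; 2A + B + 9C = -44; 3A + B + 27C = -138.
Subtracting the first from the second: A + 6C = -34.
Subtracting the second from the third: A + 18C = -94.
Solving: C = -5, A = -4, then B = 9.
Hence t_{20} = -4·20 + 9 + (-5)·3486784401 = -17433922076.

-17433922076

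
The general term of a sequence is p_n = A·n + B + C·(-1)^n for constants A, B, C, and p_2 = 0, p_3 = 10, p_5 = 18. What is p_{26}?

Write the equations: 2A + B + C = 0; 3A + B - C = 10; 5A + B - C = 18.
Subtracting the first from the second: A - 2C = 10.
Subtracting the second from the third: 2A = 8.
Solving: C = -3, A = 4, then B = -5.
Hence p_{26} = 4·26 + (-5) + (-3)·1 = 96.

96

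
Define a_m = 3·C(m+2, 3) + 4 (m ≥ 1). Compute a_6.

C(8, 3) = 56, so a_6 = 172.

172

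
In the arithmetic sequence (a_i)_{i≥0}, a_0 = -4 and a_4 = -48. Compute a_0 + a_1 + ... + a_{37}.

-7885

Common difference d = (-48 - (-4)) / (4 - 0) = -11.
a_i = -4 + (i - 0)·(-11).
a_{37} = -411; S = 38·(-4 + (-411))/2 = -7885.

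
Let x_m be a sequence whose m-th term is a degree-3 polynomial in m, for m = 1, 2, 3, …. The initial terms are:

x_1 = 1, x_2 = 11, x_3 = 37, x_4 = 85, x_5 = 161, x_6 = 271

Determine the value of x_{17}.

5441

1st diffs: 10, 26, 48, 76, 110.
2nd diffs: 16, 22, 28, 34.
3rd diffs: 6, 6, 6 (constant).
Newton forward-difference form: x_m = 1 + 10·C(m-1,1) + 16·C(m-1,2) + 6·C(m-1,3).
At m = 17: m-1 = 16, so x_{17} = 1 + 160 + 1920 + 3360 = 5441.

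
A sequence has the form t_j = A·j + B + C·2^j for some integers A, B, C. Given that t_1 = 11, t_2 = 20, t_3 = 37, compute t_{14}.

65552

The three given values yield: A + B + 2C = 11; 2A + B + 4C = 20; 3A + B + 8C = 37.
Subtracting the first from the second: A + 2C = 9.
Subtracting the second from the third: A + 4C = 17.
Solving: C = 4, A = 1, then B = 2.
So t_j = 1·j + 2 + 4·2^j; at j=14 this is 65552.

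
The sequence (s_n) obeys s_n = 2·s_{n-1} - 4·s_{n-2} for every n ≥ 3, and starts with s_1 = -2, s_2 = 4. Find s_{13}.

Applying the relation repeatedly:
s_3 = 16  s_4 = 16  s_5 = -32  …  s_{10} = 1024  s_{11} = -2048  s_{12} = -8192  s_{13} = -8192.

-8192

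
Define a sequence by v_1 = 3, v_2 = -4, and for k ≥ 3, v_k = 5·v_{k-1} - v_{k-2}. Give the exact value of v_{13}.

-147752877

Step forward from the initial values:
v_3 = -23, v_4 = -111, v_5 = -532, …, v_{10} = -1343319, v_{11} = -6436228, v_{12} = -30837821, v_{13} = -147752877.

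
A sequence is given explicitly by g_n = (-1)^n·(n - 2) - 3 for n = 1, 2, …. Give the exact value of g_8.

3

(-1)^8 = 1; n - 2 at n=8 is 6; so g_8 = 3.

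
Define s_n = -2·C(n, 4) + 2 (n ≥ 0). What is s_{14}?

-2000

C(14, 4) = 1001, so s_{14} = -2000.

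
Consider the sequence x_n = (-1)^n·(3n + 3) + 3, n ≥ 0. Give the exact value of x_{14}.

(-1)^14 = 1; 3n + 3 at n=14 is 45; so x_{14} = 48.

48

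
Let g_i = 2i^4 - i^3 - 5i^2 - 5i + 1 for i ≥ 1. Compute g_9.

g_9 = 2·9^4 - 1·9^3 - 5·9^2 - 5·9 + 1 = 11944.

11944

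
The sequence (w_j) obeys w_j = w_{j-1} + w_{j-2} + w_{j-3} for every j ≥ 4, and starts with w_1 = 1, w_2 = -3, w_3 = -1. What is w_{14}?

-1499

Applying the relation repeatedly:
w_4 = -3, w_5 = -7, w_6 = -11, …, w_{11} = -241, w_{12} = -443, w_{13} = -815, w_{14} = -1499.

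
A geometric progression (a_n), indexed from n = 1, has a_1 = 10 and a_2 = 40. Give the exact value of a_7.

40960

Common ratio r = 4.
a_n = 10·4^(n-1).
a_7 = 10·4^6 = 40960.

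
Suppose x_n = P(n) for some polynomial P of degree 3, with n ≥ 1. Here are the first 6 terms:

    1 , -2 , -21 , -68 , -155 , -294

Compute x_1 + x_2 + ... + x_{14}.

-18095

1st diffs: -3, -19, -47, -87, -139.
2nd diffs: -16, -28, -40, -52.
3rd diffs: -12, -12, -12 (constant).
So x_n = -2n^3 + 4n^2 - n.
Continuing: …, -497, -776, -1143, -1610, …, x_{14} = -4718.
Summing n = 1..14 (14 terms) gives -18095.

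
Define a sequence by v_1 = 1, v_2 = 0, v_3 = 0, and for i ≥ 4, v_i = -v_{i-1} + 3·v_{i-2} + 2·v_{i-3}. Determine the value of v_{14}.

1718

v_4 = 2; v_5 = -2; v_6 = 8; …; v_{11} = -186; v_{12} = 440; v_{13} = -770; v_{14} = 1718.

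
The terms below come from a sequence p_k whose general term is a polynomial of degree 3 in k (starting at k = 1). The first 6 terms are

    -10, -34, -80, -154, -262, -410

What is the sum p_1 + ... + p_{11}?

1st diffs: -24, -46, -74, -108, -148.
2nd diffs: -22, -28, -34, -40.
3rd diffs: -6, -6, -6 (constant).
Newton forward-difference form: p_k = -10 + (-24)·C(k-1,1) + (-22)·C(k-1,2) + (-6)·C(k-1,3).
Continuing: …, -604, -850, -1154, -1522, …, p_{11} = -1960.
Summing k = 1..11 (11 terms) gives -7040.

-7040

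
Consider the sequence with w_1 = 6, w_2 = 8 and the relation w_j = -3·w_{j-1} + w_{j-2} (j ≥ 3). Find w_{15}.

-31518018

Iterate the recurrence:
w_3 = -18; w_4 = 62; w_5 = -204; …; w_{12} = 874826; w_{13} = -2889354; w_{14} = 9542888; w_{15} = -31518018.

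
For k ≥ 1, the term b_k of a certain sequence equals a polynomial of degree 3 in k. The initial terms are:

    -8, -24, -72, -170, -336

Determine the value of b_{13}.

1st diffs: -16, -48, -98, -166.
2nd diffs: -32, -50, -68.
3rd diffs: -18, -18 (constant).
Newton forward-difference form: b_k = -8 + (-16)·C(k-1,1) + (-32)·C(k-1,2) + (-18)·C(k-1,3).
At k = 13: k-1 = 12, so b_{13} = -8 - 192 - 2112 - 3960 = -6272.

-6272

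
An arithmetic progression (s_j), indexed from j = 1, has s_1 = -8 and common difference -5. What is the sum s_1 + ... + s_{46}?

s_j = -8 + (j - 1)·(-5).
s_{46} = -233; S = 46·(-8 + (-233))/2 = -5543.

-5543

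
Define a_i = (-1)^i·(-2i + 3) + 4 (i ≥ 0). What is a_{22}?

-37

(-1)^22 = 1; -2i + 3 at i=22 is -41; so a_{22} = -37.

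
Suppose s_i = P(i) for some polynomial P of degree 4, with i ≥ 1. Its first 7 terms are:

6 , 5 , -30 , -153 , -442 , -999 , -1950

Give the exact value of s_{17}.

-78010

1st diffs: -1, -35, -123, -289, -557, -951.
2nd diffs: -34, -88, -166, -268, -394.
3rd diffs: -54, -78, -102, -126.
4th diffs: -24, -24, -24 (constant).
Newton forward-difference form: s_i = 6 + (-1)·C(i-1,1) + (-34)·C(i-1,2) + (-54)·C(i-1,3) + (-24)·C(i-1,4).
At i = 17: i-1 = 16, so s_{17} = 6 - 16 - 4080 - 30240 - 43680 = -78010.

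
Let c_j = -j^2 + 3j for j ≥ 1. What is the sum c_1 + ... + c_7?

-56

Over j = 1..7: Σj = 28, Σj² = 140.
Total = (-1)·140 + (3)·28 = -56.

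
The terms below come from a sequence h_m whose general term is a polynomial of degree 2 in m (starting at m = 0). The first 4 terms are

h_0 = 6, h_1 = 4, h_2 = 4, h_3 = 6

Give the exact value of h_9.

1st diffs: -2, 0, 2.
2nd diffs: 2, 2 (constant).
Newton forward-difference form: h_m = 6 + (-2)·C(m,1) + 2·C(m,2).
At m = 9: m = 9, so h_9 = 6 - 18 + 72 = 60.

60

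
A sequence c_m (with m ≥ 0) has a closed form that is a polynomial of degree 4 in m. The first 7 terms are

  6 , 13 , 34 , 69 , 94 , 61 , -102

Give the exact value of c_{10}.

-4334

1st diffs: 7, 21, 35, 25, -33, -163.
2nd diffs: 14, 14, -10, -58, -130.
3rd diffs: 0, -24, -48, -72.
4th diffs: -24, -24, -24 (constant).
Newton forward-difference form: c_m = 6 + 7·C(m,1) + 14·C(m,2) + (-24)·C(m,4).
At m = 10: m = 10, so c_{10} = 6 + 70 + 630 - 5040 = -4334.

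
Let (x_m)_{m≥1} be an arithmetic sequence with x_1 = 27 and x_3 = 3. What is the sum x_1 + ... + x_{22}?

Common difference d = (3 - 27) / (3 - 1) = -12.
x_m = 27 + (m - 1)·(-12).
x_{22} = -225; S = 22·(27 + (-225))/2 = -2178.

-2178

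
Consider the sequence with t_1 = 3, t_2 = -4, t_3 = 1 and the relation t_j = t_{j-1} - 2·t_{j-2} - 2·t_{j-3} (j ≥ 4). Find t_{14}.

Applying the relation repeatedly:
t_4 = 3;  t_5 = 9;  t_6 = 1;  …;  t_{11} = 217;  t_{12} = -51;  t_{13} = -751;  t_{14} = -1083.

-1083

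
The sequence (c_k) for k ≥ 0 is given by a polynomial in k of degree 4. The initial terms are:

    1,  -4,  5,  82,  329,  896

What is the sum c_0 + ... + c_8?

13857

1st diffs: -5, 9, 77, 247, 567.
2nd diffs: 14, 68, 170, 320.
3rd diffs: 54, 102, 150.
4th diffs: 48, 48 (constant).
Newton forward-difference form: c_k = 1 + (-5)·C(k,1) + 14·C(k,2) + 54·C(k,3) + 48·C(k,4).
Continuing: 1981, 3830, 6737.
Summing k = 0..8 (9 terms) gives 13857.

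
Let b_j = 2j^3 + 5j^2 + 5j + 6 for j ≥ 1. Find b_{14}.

6544

b_{14} = 2·14^3 + 5·14^2 + 5·14 + 6 = 6544.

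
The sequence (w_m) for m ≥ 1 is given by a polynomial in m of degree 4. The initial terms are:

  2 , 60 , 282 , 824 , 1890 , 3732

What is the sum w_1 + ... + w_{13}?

224770

1st diffs: 58, 222, 542, 1066, 1842.
2nd diffs: 164, 320, 524, 776.
3rd diffs: 156, 204, 252.
4th diffs: 48, 48 (constant).
Newton forward-difference form: w_m = 2 + 58·C(m-1,1) + 164·C(m-1,2) + 156·C(m-1,3) + 48·C(m-1,4).
Continuing: …, 6650, 10992, 17154, 25580, …, w_{13} = 69602.
Summing m = 1..13 (13 terms) gives 224770.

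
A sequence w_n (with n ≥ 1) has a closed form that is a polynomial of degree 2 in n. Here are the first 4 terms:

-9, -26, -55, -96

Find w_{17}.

-1721

1st diffs: -17, -29, -41.
2nd diffs: -12, -12 (constant).
Newton forward-difference form: w_n = -9 + (-17)·C(n-1,1) + (-12)·C(n-1,2).
At n = 17: n-1 = 16, so w_{17} = -9 - 272 - 1440 = -1721.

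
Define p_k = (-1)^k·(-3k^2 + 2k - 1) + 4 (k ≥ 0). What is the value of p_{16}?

(-1)^16 = 1; -3k^2 + 2k - 1 at k=16 is -737; so p_{16} = -733.

-733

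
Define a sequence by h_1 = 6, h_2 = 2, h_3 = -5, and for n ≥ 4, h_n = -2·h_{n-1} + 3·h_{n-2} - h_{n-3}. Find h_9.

-3210

Step forward from the initial values:
h_4 = 10; h_5 = -37; h_6 = 109; h_7 = -339; h_8 = 1042; h_9 = -3210.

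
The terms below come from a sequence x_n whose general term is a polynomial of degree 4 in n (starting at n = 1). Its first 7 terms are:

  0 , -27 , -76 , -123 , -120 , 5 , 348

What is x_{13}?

15384

1st diffs: -27, -49, -47, 3, 125, 343.
2nd diffs: -22, 2, 50, 122, 218.
3rd diffs: 24, 48, 72, 96.
4th diffs: 24, 24, 24 (constant).
So x_n = n^4 - 6n^3 + 5.
Evaluating at n = 13 gives x_{13} = 15384.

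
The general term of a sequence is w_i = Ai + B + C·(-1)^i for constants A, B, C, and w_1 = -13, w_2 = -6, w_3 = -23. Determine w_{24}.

-116

At i = 1, 2, 3: A + B - C = -13; 2A + B + C = -6; 3A + B - C = -23.
Subtracting the first from the second: A + 2C = 7.
Subtracting the second from the third: A - 2C = -17.
Solving: C = 6, A = -5, then B = -2.
Hence w_{24} = -5·24 + (-2) + 6·1 = -116.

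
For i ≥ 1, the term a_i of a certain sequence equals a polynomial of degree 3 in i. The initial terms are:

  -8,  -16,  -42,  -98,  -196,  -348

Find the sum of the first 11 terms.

1st diffs: -8, -26, -56, -98, -152.
2nd diffs: -18, -30, -42, -54.
3rd diffs: -12, -12, -12 (constant).
Newton forward-difference form: a_i = -8 + (-8)·C(i-1,1) + (-18)·C(i-1,2) + (-12)·C(i-1,3).
Continuing: …, -566, -862, -1248, -1736, …, a_{11} = -2338.
Summing i = 1..11 (11 terms) gives -7458.

-7458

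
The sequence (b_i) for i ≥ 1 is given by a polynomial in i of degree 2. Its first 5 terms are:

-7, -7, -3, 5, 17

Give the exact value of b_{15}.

357

1st diffs: 0, 4, 8, 12.
2nd diffs: 4, 4, 4 (constant).
So b_i = 2i^2 - 6i - 3.
Evaluating at i = 15 gives b_{15} = 357.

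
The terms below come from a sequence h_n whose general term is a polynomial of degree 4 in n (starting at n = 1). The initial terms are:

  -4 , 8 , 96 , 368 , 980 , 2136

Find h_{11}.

1st diffs: 12, 88, 272, 612, 1156.
2nd diffs: 76, 184, 340, 544.
3rd diffs: 108, 156, 204.
4th diffs: 48, 48 (constant).
Newton forward-difference form: h_n = -4 + 12·C(n-1,1) + 76·C(n-1,2) + 108·C(n-1,3) + 48·C(n-1,4).
At n = 11: n-1 = 10, so h_{11} = -4 + 120 + 3420 + 12960 + 10080 = 26576.

26576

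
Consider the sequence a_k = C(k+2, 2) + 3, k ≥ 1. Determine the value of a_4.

18

C(6, 2) = 15, so a_4 = 18.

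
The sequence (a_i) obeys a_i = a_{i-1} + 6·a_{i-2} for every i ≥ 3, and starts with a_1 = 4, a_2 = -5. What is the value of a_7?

Applying the relation repeatedly:
a_3 = 19;  a_4 = -11;  a_5 = 103;  a_6 = 37;  a_7 = 655.
(Characteristic roots are 3 and -2.)

655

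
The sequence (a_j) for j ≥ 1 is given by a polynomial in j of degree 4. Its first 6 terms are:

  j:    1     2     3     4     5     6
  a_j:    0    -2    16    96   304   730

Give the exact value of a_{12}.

15928

1st diffs: -2, 18, 80, 208, 426.
2nd diffs: 20, 62, 128, 218.
3rd diffs: 42, 66, 90.
4th diffs: 24, 24 (constant).
Newton forward-difference form: a_j = (-2)·C(j-1,1) + 20·C(j-1,2) + 42·C(j-1,3) + 24·C(j-1,4).
At j = 12: j-1 = 11, so a_{12} = -22 + 1100 + 6930 + 7920 = 15928.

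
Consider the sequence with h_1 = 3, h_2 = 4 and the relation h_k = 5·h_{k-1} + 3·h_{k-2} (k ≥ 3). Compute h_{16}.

h_3 = 29; h_4 = 157; h_5 = 872; …; h_{13} = 775125347; h_{14} = 4295265076; h_{15} = 23801701421; h_{16} = 131894302333.

131894302333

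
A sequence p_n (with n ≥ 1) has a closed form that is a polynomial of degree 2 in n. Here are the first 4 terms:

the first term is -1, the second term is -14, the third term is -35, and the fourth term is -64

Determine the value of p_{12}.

-584

1st diffs: -13, -21, -29.
2nd diffs: -8, -8 (constant).
Newton forward-difference form: p_n = -1 + (-13)·C(n-1,1) + (-8)·C(n-1,2).
At n = 12: n-1 = 11, so p_{12} = -1 - 143 - 440 = -584.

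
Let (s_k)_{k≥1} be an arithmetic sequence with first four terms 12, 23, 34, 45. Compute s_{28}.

Common difference d = 11.
s_k = 12 + (k - 1)·11.
s_{28} = 12 + 27·11 = 309.

309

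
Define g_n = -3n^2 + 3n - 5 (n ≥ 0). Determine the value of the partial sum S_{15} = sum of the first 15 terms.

-2805

Over n = 0..14: Σn = 105, Σn² = 1015.
Total = (-3)·1015 + (3)·105 + (-5)·15 = -2805.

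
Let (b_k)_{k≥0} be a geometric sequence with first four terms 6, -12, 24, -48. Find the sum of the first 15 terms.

65538

Common ratio r = -2.
b_k = 6·(-2)^(k-0).
S = 6·((-2)^15 - 1)/(-2 - 1) = 6·(-32768 - 1)/(-3) = 65538.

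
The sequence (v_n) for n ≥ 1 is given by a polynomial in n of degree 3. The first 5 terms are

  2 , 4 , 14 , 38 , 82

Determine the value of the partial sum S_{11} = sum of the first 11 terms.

1st diffs: 2, 10, 24, 44.
2nd diffs: 8, 14, 20.
3rd diffs: 6, 6 (constant).
So v_n = n^3 - 2n^2 + n + 2.
Continuing: …, 152, 254, 394, 578, …, v_{11} = 1102.
Summing n = 1..11 (11 terms) gives 3432.

3432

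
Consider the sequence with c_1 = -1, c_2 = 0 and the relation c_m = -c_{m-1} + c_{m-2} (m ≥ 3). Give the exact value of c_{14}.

144

Step forward from the initial values:
c_3 = -1  c_4 = 1  c_5 = -2  …  c_{11} = -34  c_{12} = 55  c_{13} = -89  c_{14} = 144.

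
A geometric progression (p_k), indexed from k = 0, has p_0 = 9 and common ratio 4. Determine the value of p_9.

2359296

p_k = 9·4^(k-0).
p_9 = 9·4^9 = 2359296.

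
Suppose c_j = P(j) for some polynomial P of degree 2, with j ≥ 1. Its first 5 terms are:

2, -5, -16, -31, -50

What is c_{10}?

-205

1st diffs: -7, -11, -15, -19.
2nd diffs: -4, -4, -4 (constant).
Newton forward-difference form: c_j = 2 + (-7)·C(j-1,1) + (-4)·C(j-1,2).
At j = 10: j-1 = 9, so c_{10} = 2 - 63 - 144 = -205.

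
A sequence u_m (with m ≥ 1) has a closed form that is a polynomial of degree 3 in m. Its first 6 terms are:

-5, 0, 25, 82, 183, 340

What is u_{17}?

9195

1st diffs: 5, 25, 57, 101, 157.
2nd diffs: 20, 32, 44, 56.
3rd diffs: 12, 12, 12 (constant).
Newton forward-difference form: u_m = -5 + 5·C(m-1,1) + 20·C(m-1,2) + 12·C(m-1,3).
At m = 17: m-1 = 16, so u_{17} = -5 + 80 + 2400 + 6720 = 9195.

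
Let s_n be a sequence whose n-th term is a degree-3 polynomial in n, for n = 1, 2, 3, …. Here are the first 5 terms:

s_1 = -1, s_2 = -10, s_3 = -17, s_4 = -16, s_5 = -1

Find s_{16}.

1st diffs: -9, -7, 1, 15.
2nd diffs: 2, 8, 14.
3rd diffs: 6, 6 (constant).
So s_n = n^3 - 5n^2 - n + 4.
Evaluating at n = 16 gives s_{16} = 2804.

2804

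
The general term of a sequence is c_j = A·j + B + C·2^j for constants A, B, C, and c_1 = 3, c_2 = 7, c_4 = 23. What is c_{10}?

Plug in j = 1, 2, 4: A + B + 2C = 3; 2A + B + 4C = 7; 4A + B + 16C = 23.
Subtracting the first from the second: A + 2C = 4.
Subtracting the second from the third: 2A + 12C = 16.
Solving: C = 1, A = 2, then B = -1.
Therefore c_{10} = 20 + (-1) + 1·1024 = 1043.

1043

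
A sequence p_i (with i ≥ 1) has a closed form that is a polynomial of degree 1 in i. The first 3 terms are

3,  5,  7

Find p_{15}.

31

1st diffs: 2, 2 (constant).
So p_i = 2i + 1.
Evaluating at i = 15 gives p_{15} = 31.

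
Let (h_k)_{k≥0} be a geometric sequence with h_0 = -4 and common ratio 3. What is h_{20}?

h_k = (-4)·3^(k-0).
h_{20} = (-4)·3^20 = -13947137604.

-13947137604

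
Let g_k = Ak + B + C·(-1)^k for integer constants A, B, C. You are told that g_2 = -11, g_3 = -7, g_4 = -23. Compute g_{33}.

At k = 2, 3, 4: 2A + B + C = -11; 3A + B - C = -7; 4A + B + C = -23.
Subtracting the first from the second: A - 2C = 4.
Subtracting the second from the third: A + 2C = -16.
Solving: C = -5, A = -6, then B = 6.
So g_k = -6·k + 6 + (-5)·(-1)^k; at k=33 this is -187.

-187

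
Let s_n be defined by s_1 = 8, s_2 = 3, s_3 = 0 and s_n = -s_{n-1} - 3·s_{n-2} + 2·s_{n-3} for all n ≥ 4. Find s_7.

Applying the relation repeatedly:
s_4 = 7; s_5 = -1; s_6 = -20; s_7 = 37.

37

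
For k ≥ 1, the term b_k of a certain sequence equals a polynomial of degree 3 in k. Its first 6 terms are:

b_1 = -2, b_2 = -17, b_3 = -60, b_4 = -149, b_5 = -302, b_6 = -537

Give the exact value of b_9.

1st diffs: -15, -43, -89, -153, -235.
2nd diffs: -28, -46, -64, -82.
3rd diffs: -18, -18, -18 (constant).
Newton forward-difference form: b_k = -2 + (-15)·C(k-1,1) + (-28)·C(k-1,2) + (-18)·C(k-1,3).
At k = 9: k-1 = 8, so b_9 = -2 - 120 - 784 - 1008 = -1914.

-1914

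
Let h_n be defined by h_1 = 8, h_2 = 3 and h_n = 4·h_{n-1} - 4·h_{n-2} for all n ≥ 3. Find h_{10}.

h_3 = -20;  h_4 = -92;  h_5 = -288;  h_6 = -784;  h_7 = -1984;  h_8 = -4800;  h_9 = -11264;  h_{10} = -25856.
(Characteristic roots are 2 and 2.)

-25856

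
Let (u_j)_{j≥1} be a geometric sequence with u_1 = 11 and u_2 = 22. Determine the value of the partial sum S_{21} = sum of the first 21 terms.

23068661

Common ratio r = 2.
u_j = 11·2^(j-1).
S = 11·(2^21 - 1)/(2 - 1) = 11·(2097152 - 1)/(1) = 23068661.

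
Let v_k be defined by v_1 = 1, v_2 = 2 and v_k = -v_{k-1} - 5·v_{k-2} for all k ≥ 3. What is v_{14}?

-46478

Iterate the recurrence:
v_3 = -7; v_4 = -3; v_5 = 38; …; v_{11} = -802; v_{12} = 10617; v_{13} = -6607; v_{14} = -46478.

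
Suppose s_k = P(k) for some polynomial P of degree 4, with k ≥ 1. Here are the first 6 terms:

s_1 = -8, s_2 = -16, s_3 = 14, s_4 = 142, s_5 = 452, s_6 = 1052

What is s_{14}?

37172

1st diffs: -8, 30, 128, 310, 600.
2nd diffs: 38, 98, 182, 290.
3rd diffs: 60, 84, 108.
4th diffs: 24, 24 (constant).
Newton forward-difference form: s_k = -8 + (-8)·C(k-1,1) + 38·C(k-1,2) + 60·C(k-1,3) + 24·C(k-1,4).
At k = 14: k-1 = 13, so s_{14} = -8 - 104 + 2964 + 17160 + 17160 = 37172.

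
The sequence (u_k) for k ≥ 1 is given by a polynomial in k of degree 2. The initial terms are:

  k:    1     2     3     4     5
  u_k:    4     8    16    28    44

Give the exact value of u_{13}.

1st diffs: 4, 8, 12, 16.
2nd diffs: 4, 4, 4 (constant).
So u_k = 2k^2 - 2k + 4.
Evaluating at k = 13 gives u_{13} = 316.

316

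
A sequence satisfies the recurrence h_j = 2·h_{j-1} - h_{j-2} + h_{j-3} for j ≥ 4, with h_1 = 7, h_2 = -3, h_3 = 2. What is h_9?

189

Compute successive terms:
h_4 = 14, h_5 = 23, h_6 = 34, h_7 = 59, h_8 = 107, h_9 = 189.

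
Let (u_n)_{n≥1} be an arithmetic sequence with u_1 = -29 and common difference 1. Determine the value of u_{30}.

0

u_n = -29 + (n - 1)·1.
u_{30} = -29 + 29·1 = 0.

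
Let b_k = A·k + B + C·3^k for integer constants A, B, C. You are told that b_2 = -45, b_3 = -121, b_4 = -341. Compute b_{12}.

-2125813

At k = 2, 3, 4: 2A + B + 9C = -45; 3A + B + 27C = -121; 4A + B + 81C = -341.
Subtracting the first from the second: A + 18C = -76.
Subtracting the second from the third: A + 54C = -220.
Solving: C = -4, A = -4, then B = -1.
Therefore b_{12} = -48 + (-1) + (-4)·531441 = -2125813.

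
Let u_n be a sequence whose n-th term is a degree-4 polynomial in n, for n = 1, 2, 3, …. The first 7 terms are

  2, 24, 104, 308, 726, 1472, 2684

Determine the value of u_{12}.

1st diffs: 22, 80, 204, 418, 746, 1212.
2nd diffs: 58, 124, 214, 328, 466.
3rd diffs: 66, 90, 114, 138.
4th diffs: 24, 24, 24 (constant).
Newton forward-difference form: u_n = 2 + 22·C(n-1,1) + 58·C(n-1,2) + 66·C(n-1,3) + 24·C(n-1,4).
At n = 12: n-1 = 11, so u_{12} = 2 + 242 + 3190 + 10890 + 7920 = 22244.

22244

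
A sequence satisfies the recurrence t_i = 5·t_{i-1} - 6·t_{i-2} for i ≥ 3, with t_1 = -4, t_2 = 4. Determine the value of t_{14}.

19000804

Iterate the recurrence:
t_3 = 44;  t_4 = 196;  t_5 = 716;  …;  t_{11} = 692204;  t_{12} = 2092996;  t_{13} = 6311756;  t_{14} = 19000804.
(Characteristic roots are 3 and 2.)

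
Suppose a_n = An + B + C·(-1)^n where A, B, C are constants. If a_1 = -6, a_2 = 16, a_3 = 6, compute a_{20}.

Write the equations: A + B - C = -6; 2A + B + C = 16; 3A + B - C = 6.
Subtracting the first from the second: A + 2C = 22.
Subtracting the second from the third: A - 2C = -10.
Solving: C = 8, A = 6, then B = -4.
Hence a_{20} = 6·20 + (-4) + 8·1 = 124.

124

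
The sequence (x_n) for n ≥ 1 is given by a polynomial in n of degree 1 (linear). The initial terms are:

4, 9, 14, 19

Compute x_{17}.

1st diffs: 5, 5, 5 (constant).
So x_n = 5n - 1.
Evaluating at n = 17 gives x_{17} = 84.

84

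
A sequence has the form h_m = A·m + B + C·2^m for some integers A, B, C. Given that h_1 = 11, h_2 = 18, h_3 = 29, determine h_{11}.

4133

Write the equations: A + B + 2C = 11; 2A + B + 4C = 18; 3A + B + 8C = 29.
Subtracting the first from the second: A + 2C = 7.
Subtracting the second from the third: A + 4C = 11.
Solving: C = 2, A = 3, then B = 4.
So h_m = 3·m + 4 + 2·2^m; at m=11 this is 4133.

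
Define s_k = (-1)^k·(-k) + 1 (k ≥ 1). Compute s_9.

(-1)^9 = -1; -k at k=9 is -9; so s_9 = 10.

10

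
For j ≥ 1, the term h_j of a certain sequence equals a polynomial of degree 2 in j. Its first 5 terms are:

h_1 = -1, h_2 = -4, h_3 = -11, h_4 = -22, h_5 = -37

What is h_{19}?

-667

1st diffs: -3, -7, -11, -15.
2nd diffs: -4, -4, -4 (constant).
So h_j = -2j^2 + 3j - 2.
Evaluating at j = 19 gives h_{19} = -667.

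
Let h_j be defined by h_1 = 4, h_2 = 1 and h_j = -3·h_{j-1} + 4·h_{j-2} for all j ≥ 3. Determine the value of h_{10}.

-157283

Applying the relation repeatedly:
h_3 = 13;  h_4 = -35;  h_5 = 157;  h_6 = -611;  h_7 = 2461;  h_8 = -9827;  h_9 = 39325;  h_{10} = -157283.
(Characteristic roots are 1 and -4.)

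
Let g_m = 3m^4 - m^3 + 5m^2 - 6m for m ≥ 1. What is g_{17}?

g_{17} = 3·17^4 - 1·17^3 + 5·17^2 - 6·17 = 246993.

246993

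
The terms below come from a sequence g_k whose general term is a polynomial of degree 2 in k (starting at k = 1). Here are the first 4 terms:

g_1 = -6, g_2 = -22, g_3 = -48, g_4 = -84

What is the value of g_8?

1st diffs: -16, -26, -36.
2nd diffs: -10, -10 (constant).
So g_k = -5k^2 - k.
Evaluating at k = 8 gives g_8 = -328.

-328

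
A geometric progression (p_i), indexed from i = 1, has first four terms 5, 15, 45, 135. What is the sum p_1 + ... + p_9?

49205

Common ratio r = 3.
p_i = 5·3^(i-1).
S = 5·(3^9 - 1)/(3 - 1) = 5·(19683 - 1)/(2) = 49205.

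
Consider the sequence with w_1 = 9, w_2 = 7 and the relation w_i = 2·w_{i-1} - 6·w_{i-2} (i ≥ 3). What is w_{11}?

40064

Applying the relation repeatedly:
w_3 = -40, w_4 = -122, w_5 = -4, w_6 = 724, w_7 = 1472, w_8 = -1400, w_9 = -11632, w_{10} = -14864, w_{11} = 40064.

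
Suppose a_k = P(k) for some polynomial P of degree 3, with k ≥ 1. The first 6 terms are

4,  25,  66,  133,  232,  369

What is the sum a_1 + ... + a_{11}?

1st diffs: 21, 41, 67, 99, 137.
2nd diffs: 20, 26, 32, 38.
3rd diffs: 6, 6, 6 (constant).
So a_k = k^3 + 4k^2 + 2k - 3.
Continuing: …, 550, 781, 1068, 1417, …, a_{11} = 1834.
Summing k = 1..11 (11 terms) gives 6479.

6479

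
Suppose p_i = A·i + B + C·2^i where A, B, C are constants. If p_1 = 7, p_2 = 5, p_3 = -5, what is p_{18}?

At i = 1, 2, 3: A + B + 2C = 7; 2A + B + 4C = 5; 3A + B + 8C = -5.
Subtracting the first from the second: A + 2C = -2.
Subtracting the second from the third: A + 4C = -10.
Solving: C = -4, A = 6, then B = 9.
Hence p_{18} = 6·18 + 9 + (-4)·262144 = -1048459.

-1048459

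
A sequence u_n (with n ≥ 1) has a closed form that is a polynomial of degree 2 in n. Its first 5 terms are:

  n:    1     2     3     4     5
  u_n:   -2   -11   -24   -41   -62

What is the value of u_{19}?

-776

1st diffs: -9, -13, -17, -21.
2nd diffs: -4, -4, -4 (constant).
Newton forward-difference form: u_n = -2 + (-9)·C(n-1,1) + (-4)·C(n-1,2).
At n = 19: n-1 = 18, so u_{19} = -2 - 162 - 612 = -776.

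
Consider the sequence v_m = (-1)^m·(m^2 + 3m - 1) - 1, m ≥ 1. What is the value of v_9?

(-1)^9 = -1; m^2 + 3m - 1 at m=9 is 107; so v_9 = -108.

-108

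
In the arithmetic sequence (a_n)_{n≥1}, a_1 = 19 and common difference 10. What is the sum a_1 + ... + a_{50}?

13200

a_n = 19 + (n - 1)·10.
a_{50} = 509; S = 50·(19 + 509)/2 = 13200.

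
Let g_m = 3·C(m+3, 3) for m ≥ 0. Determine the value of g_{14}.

C(17, 3) = 680, so g_{14} = 2040.

2040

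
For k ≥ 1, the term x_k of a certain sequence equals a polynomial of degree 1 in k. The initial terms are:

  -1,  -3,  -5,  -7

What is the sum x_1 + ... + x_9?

-81

1st diffs: -2, -2, -2 (constant).
So x_k = -2k + 1.
Continuing: …, -9, -11, -13, -15, …, x_9 = -17.
Summing k = 1..9 (9 terms) gives -81.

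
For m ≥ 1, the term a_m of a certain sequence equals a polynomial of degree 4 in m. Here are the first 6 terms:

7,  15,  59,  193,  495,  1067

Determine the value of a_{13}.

26239

1st diffs: 8, 44, 134, 302, 572.
2nd diffs: 36, 90, 168, 270.
3rd diffs: 54, 78, 102.
4th diffs: 24, 24 (constant).
Newton forward-difference form: a_m = 7 + 8·C(m-1,1) + 36·C(m-1,2) + 54·C(m-1,3) + 24·C(m-1,4).
At m = 13: m-1 = 12, so a_{13} = 7 + 96 + 2376 + 11880 + 11880 = 26239.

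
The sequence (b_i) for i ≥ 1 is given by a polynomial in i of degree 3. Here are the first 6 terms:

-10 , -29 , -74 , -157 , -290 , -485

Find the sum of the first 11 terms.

-9405

1st diffs: -19, -45, -83, -133, -195.
2nd diffs: -26, -38, -50, -62.
3rd diffs: -12, -12, -12 (constant).
Newton forward-difference form: b_i = -10 + (-19)·C(i-1,1) + (-26)·C(i-1,2) + (-12)·C(i-1,3).
Continuing: …, -754, -1109, -1562, -2125, …, b_{11} = -2810.
Summing i = 1..11 (11 terms) gives -9405.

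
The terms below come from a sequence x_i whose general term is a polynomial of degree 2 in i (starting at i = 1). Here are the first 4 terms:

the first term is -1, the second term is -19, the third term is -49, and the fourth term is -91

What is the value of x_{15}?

1st diffs: -18, -30, -42.
2nd diffs: -12, -12 (constant).
Newton forward-difference form: x_i = -1 + (-18)·C(i-1,1) + (-12)·C(i-1,2).
At i = 15: i-1 = 14, so x_{15} = -1 - 252 - 1092 = -1345.

-1345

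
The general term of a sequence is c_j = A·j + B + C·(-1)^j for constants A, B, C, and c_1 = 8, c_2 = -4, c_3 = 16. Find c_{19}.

80

Plug in j = 1, 2, 3: A + B - C = 8; 2A + B + C = -4; 3A + B - C = 16.
Subtracting the first from the second: A + 2C = -12.
Subtracting the second from the third: A - 2C = 20.
Solving: C = -8, A = 4, then B = -4.
Hence c_{19} = 4·19 + (-4) + (-8)·(-1) = 80.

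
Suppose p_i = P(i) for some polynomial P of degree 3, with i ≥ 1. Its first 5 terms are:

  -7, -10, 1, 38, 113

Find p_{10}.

1478

1st diffs: -3, 11, 37, 75.
2nd diffs: 14, 26, 38.
3rd diffs: 12, 12 (constant).
Newton forward-difference form: p_i = -7 + (-3)·C(i-1,1) + 14·C(i-1,2) + 12·C(i-1,3).
At i = 10: i-1 = 9, so p_{10} = -7 - 27 + 504 + 1008 = 1478.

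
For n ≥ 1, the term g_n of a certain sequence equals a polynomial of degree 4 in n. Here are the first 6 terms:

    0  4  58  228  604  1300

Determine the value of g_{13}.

29748

1st diffs: 4, 54, 170, 376, 696.
2nd diffs: 50, 116, 206, 320.
3rd diffs: 66, 90, 114.
4th diffs: 24, 24 (constant).
Newton forward-difference form: g_n = 4·C(n-1,1) + 50·C(n-1,2) + 66·C(n-1,3) + 24·C(n-1,4).
At n = 13: n-1 = 12, so g_{13} = 48 + 3300 + 14520 + 11880 = 29748.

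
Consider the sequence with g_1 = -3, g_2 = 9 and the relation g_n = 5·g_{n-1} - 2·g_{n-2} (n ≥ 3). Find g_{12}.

Iterate the recurrence:
g_3 = 51; g_4 = 237; g_5 = 1083; g_6 = 4941; g_7 = 22539; g_8 = 102813; g_9 = 468987; g_{10} = 2139309; g_{11} = 9758571; g_{12} = 44514237.

44514237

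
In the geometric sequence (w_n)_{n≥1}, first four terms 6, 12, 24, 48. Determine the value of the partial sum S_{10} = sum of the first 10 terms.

6138

Common ratio r = 2.
w_n = 6·2^(n-1).
S = 6·(2^10 - 1)/(2 - 1) = 6·(1024 - 1)/(1) = 6138.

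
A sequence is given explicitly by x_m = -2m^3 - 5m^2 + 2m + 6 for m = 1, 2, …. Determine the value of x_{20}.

-17954

x_{20} = -2·20^3 - 5·20^2 + 2·20 + 6 = -17954.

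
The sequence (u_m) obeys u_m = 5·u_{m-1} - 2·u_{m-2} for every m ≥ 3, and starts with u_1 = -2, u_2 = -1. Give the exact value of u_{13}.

Step forward from the initial values:
u_3 = -1, u_4 = -3, u_5 = -13, …, u_{10} = -25531, u_{11} = -116461, u_{12} = -531243, u_{13} = -2423293.

-2423293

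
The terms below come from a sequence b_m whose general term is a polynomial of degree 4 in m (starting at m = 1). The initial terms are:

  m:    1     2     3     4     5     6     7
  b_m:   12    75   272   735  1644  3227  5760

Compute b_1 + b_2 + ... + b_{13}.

199550

1st diffs: 63, 197, 463, 909, 1583, 2533.
2nd diffs: 134, 266, 446, 674, 950.
3rd diffs: 132, 180, 228, 276.
4th diffs: 48, 48, 48 (constant).
Newton forward-difference form: b_m = 12 + 63·C(m-1,1) + 134·C(m-1,2) + 132·C(m-1,3) + 48·C(m-1,4).
Continuing: …, 9567, 15020, 22539, 32592, …, b_{13} = 62412.
Summing m = 1..13 (13 terms) gives 199550.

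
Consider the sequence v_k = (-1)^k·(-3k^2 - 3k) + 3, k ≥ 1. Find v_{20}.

(-1)^20 = 1; -3k^2 - 3k at k=20 is -1260; so v_{20} = -1257.

-1257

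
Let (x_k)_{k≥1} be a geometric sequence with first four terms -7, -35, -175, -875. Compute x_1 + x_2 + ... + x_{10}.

-17089842

Common ratio r = 5.
x_k = (-7)·5^(k-1).
S = (-7)·(5^10 - 1)/(5 - 1) = (-7)·(9765625 - 1)/(4) = -17089842.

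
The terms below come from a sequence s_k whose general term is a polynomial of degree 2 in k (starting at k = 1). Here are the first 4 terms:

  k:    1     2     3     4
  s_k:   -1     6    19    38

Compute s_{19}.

1st diffs: 7, 13, 19.
2nd diffs: 6, 6 (constant).
Newton forward-difference form: s_k = -1 + 7·C(k-1,1) + 6·C(k-1,2).
At k = 19: k-1 = 18, so s_{19} = -1 + 126 + 918 = 1043.

1043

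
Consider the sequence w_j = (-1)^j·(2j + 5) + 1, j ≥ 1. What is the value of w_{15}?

-34

(-1)^15 = -1; 2j + 5 at j=15 is 35; so w_{15} = -34.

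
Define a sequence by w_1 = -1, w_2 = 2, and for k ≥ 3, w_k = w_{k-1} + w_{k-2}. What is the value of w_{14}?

Iterate the recurrence:
w_3 = 1, w_4 = 3, w_5 = 4, …, w_{11} = 76, w_{12} = 123, w_{13} = 199, w_{14} = 322.

322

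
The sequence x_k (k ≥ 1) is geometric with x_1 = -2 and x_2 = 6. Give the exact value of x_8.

Common ratio r = -3.
x_k = (-2)·(-3)^(k-1).
x_8 = (-2)·(-3)^7 = 4374.

4374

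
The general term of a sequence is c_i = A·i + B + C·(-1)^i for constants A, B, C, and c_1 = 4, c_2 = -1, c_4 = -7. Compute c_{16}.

Plug in i = 1, 2, 4: A + B - C = 4; 2A + B + C = -1; 4A + B + C = -7.
Subtracting the first from the second: A + 2C = -5.
Subtracting the second from the third: 2A = -6.
Solving: C = -1, A = -3, then B = 6.
Hence c_{16} = -3·16 + 6 + (-1)·1 = -43.

-43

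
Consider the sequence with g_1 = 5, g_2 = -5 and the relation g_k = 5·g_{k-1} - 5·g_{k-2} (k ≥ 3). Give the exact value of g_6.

Iterate the recurrence:
g_3 = -50;  g_4 = -225;  g_5 = -875;  g_6 = -3250.

-3250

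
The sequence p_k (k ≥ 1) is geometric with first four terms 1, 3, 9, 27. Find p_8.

Common ratio r = 3.
p_k = 1·3^(k-1).
p_8 = 1·3^7 = 2187.

2187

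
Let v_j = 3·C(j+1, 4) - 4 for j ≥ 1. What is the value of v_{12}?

2141

C(13, 4) = 715, so v_{12} = 2141.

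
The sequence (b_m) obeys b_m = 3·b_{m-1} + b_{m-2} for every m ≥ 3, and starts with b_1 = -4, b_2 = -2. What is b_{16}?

b_3 = -10;  b_4 = -32;  b_5 = -106;  …;  b_{13} = -1500484;  b_{14} = -4955762;  b_{15} = -16367770;  b_{16} = -54059072.

-54059072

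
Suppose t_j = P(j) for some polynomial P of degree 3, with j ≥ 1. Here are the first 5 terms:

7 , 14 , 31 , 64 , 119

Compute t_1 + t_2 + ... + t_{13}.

7787

1st diffs: 7, 17, 33, 55.
2nd diffs: 10, 16, 22.
3rd diffs: 6, 6 (constant).
Newton forward-difference form: t_j = 7 + 7·C(j-1,1) + 10·C(j-1,2) + 6·C(j-1,3).
Continuing: …, 202, 319, 476, 679, …, t_{13} = 2071.
Summing j = 1..13 (13 terms) gives 7787.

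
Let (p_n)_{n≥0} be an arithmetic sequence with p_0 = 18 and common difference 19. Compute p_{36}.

702

p_n = 18 + (n - 0)·19.
p_{36} = 18 + 36·19 = 702.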